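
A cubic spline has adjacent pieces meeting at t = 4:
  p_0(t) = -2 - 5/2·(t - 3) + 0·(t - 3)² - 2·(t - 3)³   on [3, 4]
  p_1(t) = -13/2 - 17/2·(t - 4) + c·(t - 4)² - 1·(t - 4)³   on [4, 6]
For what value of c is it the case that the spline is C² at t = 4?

p_0''(t) = 0 - 12·(t - 3), so p_0''(4) = -12. On the right, p_1''(4) = 2c, so c = -6.

-6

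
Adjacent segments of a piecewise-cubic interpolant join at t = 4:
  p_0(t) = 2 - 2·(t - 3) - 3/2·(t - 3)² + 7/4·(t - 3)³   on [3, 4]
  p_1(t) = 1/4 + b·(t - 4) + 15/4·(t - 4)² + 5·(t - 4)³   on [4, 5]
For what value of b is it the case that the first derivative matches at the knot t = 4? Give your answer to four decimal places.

0.2500

p_0'(t) = -2 - 3·(t - 3) + 21/4·(t - 3)², so p_0'(4) = 1/4. On the right, p_1'(4) = b, so b = 1/4.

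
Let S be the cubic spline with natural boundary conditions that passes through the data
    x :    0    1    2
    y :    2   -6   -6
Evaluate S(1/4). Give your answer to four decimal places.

-0.4688

Let σ_i = S''(x_i). Step sizes h_i = 1, 1; slopes of the chords Δ_i = (y_(i+1) - y_i)/h_i = -8, 0.
  1·σ_0 + 4·σ_1 + 1·σ_2 = 6(Δ_1 - Δ_0) = 48
Natural end conditions: σ_0 = σ_2 = 0.
Hence σ_0 = 0, σ_1 = 12, σ_2 = 0.
On [0, 1], S(x) = 2 - 10·x + 0·x² + 2·x³.
With x = 1/4: S(1/4) = -15/32.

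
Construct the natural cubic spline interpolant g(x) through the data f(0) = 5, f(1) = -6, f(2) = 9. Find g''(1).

39

Put M_i = g'' at the i-th knot. Here h = (1, 1) and Δ = (-11, 15), so the interior equations h_(i-1)·M_(i-1) + 2(h_(i-1)+h_i)·M_i + h_i·M_(i+1) = 6(Δ_i − Δ_(i-1)) read
  1·M_0 + 4·M_1 + 1·M_2 = 6(Δ_1 - Δ_0) = 156
Natural end conditions: M_0 = M_2 = 0.
Solving: M_0 = 0, M_1 = 39, M_2 = 0.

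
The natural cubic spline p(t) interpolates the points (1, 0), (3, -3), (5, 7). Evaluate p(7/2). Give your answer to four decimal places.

-1.5664

Put m_i = p'' at the i-th knot. Here h = (2, 2) and Δ = (-3/2, 5), so the interior equations h_(i-1)·m_(i-1) + 2(h_(i-1)+h_i)·m_i + h_i·m_(i+1) = 6(Δ_i − Δ_(i-1)) read
  2·m_0 + 8·m_1 + 2·m_2 = 6(Δ_1 - Δ_0) = 39
Natural end conditions: m_0 = m_2 = 0.
Solving: m_0 = 0, m_1 = 39/8, m_2 = 0.
On [3, 5], p(t) = -3 + 7/4·(t - 3) + 39/16·(t - 3)² - 13/32·(t - 3)³.
With (t - 3) = 1/2: p(7/2) = -401/256.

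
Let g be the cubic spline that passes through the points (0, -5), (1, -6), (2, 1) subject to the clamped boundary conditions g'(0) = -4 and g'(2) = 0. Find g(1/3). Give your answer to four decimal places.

Put m_i = g'' at the i-th knot. Here h = (1, 1) and Δ = (-1, 7), so the interior equations h_(i-1)·m_(i-1) + 2(h_(i-1)+h_i)·m_i + h_i·m_(i+1) = 6(Δ_i − Δ_(i-1)) read
  1·m_0 + 4·m_1 + 1·m_2 = 6(Δ_1 - Δ_0) = 48
Clamped end conditions give two more equations: 2h_0·m_0 + h_0·m_1 = 6(Δ_0 - g'(0)) = 18 and h_1·m_1 + 2h_1·m_2 = 6(g'(2) - Δ_1) = -42.
Forward elimination and back-substitution give m_0 = -1, m_1 = 20, m_2 = -31.
On [0, 1], g(x) = -5 - 4·x - 1/2·x² + 7/2·x³.
With x = 1/3: g(1/3) = -169/27.

-6.2593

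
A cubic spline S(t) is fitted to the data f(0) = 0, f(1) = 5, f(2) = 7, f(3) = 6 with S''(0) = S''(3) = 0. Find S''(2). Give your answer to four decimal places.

-3.6000

Let M_i = S''(x_i). Step sizes h_i = 1, 1, 1; slopes of the chords Δ_i = (y_(i+1) - y_i)/h_i = 5, 2, -1.
  1·M_0 + 4·M_1 + 1·M_2 = 6(Δ_1 - Δ_0) = -18
  1·M_1 + 4·M_2 + 1·M_3 = 6(Δ_2 - Δ_1) = -18
Natural end conditions: M_0 = M_3 = 0.
Solving: M_0 = 0, M_1 = -18/5, M_2 = -18/5, M_3 = 0.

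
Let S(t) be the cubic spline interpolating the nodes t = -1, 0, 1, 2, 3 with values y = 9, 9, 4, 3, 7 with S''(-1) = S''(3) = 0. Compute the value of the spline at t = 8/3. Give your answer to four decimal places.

Write m_i for S''(x_i). With h_i = 1, 1, 1, 1 and divided differences Δ_i = 0, -5, -1, 4, the continuity of S' gives the tridiagonal system
  1·m_0 + 4·m_1 + 1·m_2 = 6(Δ_1 - Δ_0) = -30
  1·m_1 + 4·m_2 + 1·m_3 = 6(Δ_2 - Δ_1) = 24
  1·m_2 + 4·m_3 + 1·m_4 = 6(Δ_3 - Δ_2) = 30
Natural end conditions: m_0 = m_4 = 0.
Solving: m_0 = 0, m_1 = -129/14, m_2 = 48/7, m_3 = 81/14, m_4 = 0.
On [2, 3], S(t) = 3 + 29/14·(t - 2) + 81/28·(t - 2)² - 27/28·(t - 2)³.
With (t - 2) = 2/3: S(8/3) = 113/21.

5.3810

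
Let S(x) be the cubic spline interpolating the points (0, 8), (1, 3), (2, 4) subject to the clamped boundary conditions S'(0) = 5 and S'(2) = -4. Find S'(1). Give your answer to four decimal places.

-3.2500

Let M_i = S''(x_i). Step sizes h_i = 1, 1; slopes of the chords Δ_i = (y_(i+1) - y_i)/h_i = -5, 1.
  1·M_0 + 4·M_1 + 1·M_2 = 6(Δ_1 - Δ_0) = 36
Clamped end conditions give two more equations: 2h_0·M_0 + h_0·M_1 = 6(Δ_0 - S'(0)) = -60 and h_1·M_1 + 2h_1·M_2 = 6(S'(2) - Δ_1) = -30.
Solving: M_0 = -87/2, M_1 = 27, M_2 = -57/2.
On [1, 2], S'(x) = b_1 + 2c_1·(x - 1) + 3d_1·(x - 1)² with b_1 = Δ_1 - h_1(2M_1 + M_2)/6 = -13/4, c_1 = M_1/2 = 27/2, d_1 = (M_2 - M_1)/(6h_1) = -37/4. So S'(1) = -13/4.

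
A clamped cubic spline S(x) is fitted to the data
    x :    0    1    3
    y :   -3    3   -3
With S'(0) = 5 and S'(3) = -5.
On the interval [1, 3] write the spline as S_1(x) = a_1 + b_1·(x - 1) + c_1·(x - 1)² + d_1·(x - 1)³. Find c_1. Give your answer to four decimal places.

-5.6667

Write m_i for S''(x_i). With h_i = 1, 2 and divided differences Δ_i = 6, -3, the continuity of S' gives the tridiagonal system
  1·m_0 + 6·m_1 + 2·m_2 = 6(Δ_1 - Δ_0) = -54
Clamped end conditions give two more equations: 2h_0·m_0 + h_0·m_1 = 6(Δ_0 - S'(0)) = 6 and h_1·m_1 + 2h_1·m_2 = 6(S'(3) - Δ_1) = -12.
Solving: m_0 = 26/3, m_1 = -34/3, m_2 = 8/3.
On [1, 3], with S_1(x) = a_1 + b_1·(x - 1) + c_1·(x - 1)² + d_1·(x - 1)³: c_1 = m_1/2 = -17/3, d_1 = (m_2 - m_1)/(6h_1) = 7/6, b_1 = Δ_1 - h_1(2m_1 + m_2)/6 = 11/3.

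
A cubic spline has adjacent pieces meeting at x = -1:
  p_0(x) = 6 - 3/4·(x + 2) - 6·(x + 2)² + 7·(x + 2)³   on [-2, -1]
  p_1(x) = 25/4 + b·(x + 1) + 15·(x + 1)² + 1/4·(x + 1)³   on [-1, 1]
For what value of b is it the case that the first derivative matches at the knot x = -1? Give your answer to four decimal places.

p_0'(x) = -3/4 - 12·(x + 2) + 21·(x + 2)², so p_0'(-1) = 33/4. On the right, p_1'(-1) = b, so b = 33/4.

8.2500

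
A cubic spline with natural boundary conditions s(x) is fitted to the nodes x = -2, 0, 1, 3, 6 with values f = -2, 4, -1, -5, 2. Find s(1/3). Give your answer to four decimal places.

Let M_i = s''(x_i). Step sizes h_i = 2, 1, 2, 3; slopes of the chords Δ_i = (y_(i+1) - y_i)/h_i = 3, -5, -2, 7/3.
  2·M_0 + 6·M_1 + 1·M_2 = 6(Δ_1 - Δ_0) = -48
  1·M_1 + 6·M_2 + 2·M_3 = 6(Δ_2 - Δ_1) = 18
  2·M_2 + 10·M_3 + 3·M_4 = 6(Δ_3 - Δ_2) = 26
Natural end conditions: M_0 = M_4 = 0.
Solving: M_0 = 0, M_1 = -1408/163, M_2 = 624/163, M_3 = 299/163, M_4 = 0.
On [0, 1], s(x) = 4 - 1349/489·x - 704/163·x² + 1016/489·x³.
With x = 1/3: s(1/3) = 35351/13203.

2.6775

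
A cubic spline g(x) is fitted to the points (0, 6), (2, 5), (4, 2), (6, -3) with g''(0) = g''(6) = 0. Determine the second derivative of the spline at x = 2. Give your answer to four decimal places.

-0.6000

Put m_i = g'' at the i-th knot. Here h = (2, 2, 2) and Δ = (-1/2, -3/2, -5/2), so the interior equations h_(i-1)·m_(i-1) + 2(h_(i-1)+h_i)·m_i + h_i·m_(i+1) = 6(Δ_i − Δ_(i-1)) read
  2·m_0 + 8·m_1 + 2·m_2 = 6(Δ_1 - Δ_0) = -6
  2·m_1 + 8·m_2 + 2·m_3 = 6(Δ_2 - Δ_1) = -6
Natural end conditions: m_0 = m_3 = 0.
Hence m_0 = 0, m_1 = -3/5, m_2 = -3/5, m_3 = 0.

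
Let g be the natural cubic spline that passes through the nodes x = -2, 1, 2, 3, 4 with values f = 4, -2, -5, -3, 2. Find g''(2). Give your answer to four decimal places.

7.2414

Let M_i = g''(x_i). Step sizes h_i = 3, 1, 1, 1; slopes of the chords Δ_i = (y_(i+1) - y_i)/h_i = -2, -3, 2, 5.
  3·M_0 + 8·M_1 + 1·M_2 = 6(Δ_1 - Δ_0) = -6
  1·M_1 + 4·M_2 + 1·M_3 = 6(Δ_2 - Δ_1) = 30
  1·M_2 + 4·M_3 + 1·M_4 = 6(Δ_3 - Δ_2) = 18
Natural end conditions: M_0 = M_4 = 0.
Solving: M_0 = 0, M_1 = -48/29, M_2 = 210/29, M_3 = 78/29, M_4 = 0.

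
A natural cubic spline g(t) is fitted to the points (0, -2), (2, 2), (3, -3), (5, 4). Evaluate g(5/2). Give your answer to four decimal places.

-0.5804

Let M_i = g''(x_i). Step sizes h_i = 2, 1, 2; slopes of the chords Δ_i = (y_(i+1) - y_i)/h_i = 2, -5, 7/2.
  2·M_0 + 6·M_1 + 1·M_2 = 6(Δ_1 - Δ_0) = -42
  1·M_1 + 6·M_2 + 2·M_3 = 6(Δ_2 - Δ_1) = 51
Natural end conditions: M_0 = M_3 = 0.
Hence M_0 = 0, M_1 = -303/35, M_2 = 348/35, M_3 = 0.
On [2, 3], g(t) = 2 - 132/35·(t - 2) - 303/70·(t - 2)² + 31/10·(t - 2)³.
With (t - 2) = 1/2: g(5/2) = -65/112.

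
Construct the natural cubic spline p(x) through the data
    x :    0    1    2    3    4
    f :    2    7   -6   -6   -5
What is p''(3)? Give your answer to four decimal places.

-5.8929

With M_i denoting the second derivative at x_i, h_i = 1, 1, 1, 1, and Δ_i = (y_(i+1) − y_i)/h_i = 5, -13, 0, 1:
  1·M_0 + 4·M_1 + 1·M_2 = 6(Δ_1 - Δ_0) = -108
  1·M_1 + 4·M_2 + 1·M_3 = 6(Δ_2 - Δ_1) = 78
  1·M_2 + 4·M_3 + 1·M_4 = 6(Δ_3 - Δ_2) = 6
Natural end conditions: M_0 = M_4 = 0.
Hence M_0 = 0, M_1 = -963/28, M_2 = 207/7, M_3 = -165/28, M_4 = 0.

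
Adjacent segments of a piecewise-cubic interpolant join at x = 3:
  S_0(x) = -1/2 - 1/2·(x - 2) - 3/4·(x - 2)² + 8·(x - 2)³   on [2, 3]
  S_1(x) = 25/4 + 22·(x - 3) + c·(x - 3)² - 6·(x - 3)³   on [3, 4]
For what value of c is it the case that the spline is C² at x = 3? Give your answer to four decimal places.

23.2500

S_0''(x) = -3/2 + 48·(x - 2), so S_0''(3) = 93/2. On the right, S_1''(3) = 2c, so c = 93/4.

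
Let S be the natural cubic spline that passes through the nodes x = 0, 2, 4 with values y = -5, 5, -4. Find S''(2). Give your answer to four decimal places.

-7.1250

Put σ_i = S'' at the i-th knot. Here h = (2, 2) and Δ = (5, -9/2), so the interior equations h_(i-1)·σ_(i-1) + 2(h_(i-1)+h_i)·σ_i + h_i·σ_(i+1) = 6(Δ_i − Δ_(i-1)) read
  2·σ_0 + 8·σ_1 + 2·σ_2 = 6(Δ_1 - Δ_0) = -57
Natural end conditions: σ_0 = σ_2 = 0.
Solving the tridiagonal system: σ_0 = 0, σ_1 = -57/8, σ_2 = 0.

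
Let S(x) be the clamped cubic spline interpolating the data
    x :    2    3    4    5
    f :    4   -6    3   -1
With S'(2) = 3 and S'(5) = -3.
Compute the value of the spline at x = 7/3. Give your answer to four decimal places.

Write σ_i for S''(x_i). With h_i = 1, 1, 1 and divided differences Δ_i = -10, 9, -4, the continuity of S' gives the tridiagonal system
  1·σ_0 + 4·σ_1 + 1·σ_2 = 6(Δ_1 - Δ_0) = 114
  1·σ_1 + 4·σ_2 + 1·σ_3 = 6(Δ_2 - Δ_1) = -78
Clamped end conditions give two more equations: 2h_0·σ_0 + h_0·σ_1 = 6(Δ_0 - S'(2)) = -78 and h_2·σ_2 + 2h_2·σ_3 = 6(S'(5) - Δ_2) = 6.
Forward elimination and back-substitution give σ_0 = -332/5, σ_1 = 274/5, σ_2 = -194/5, σ_3 = 112/5.
On [2, 3], S(x) = 4 + 3·(x - 2) - 166/5·(x - 2)² + 101/5·(x - 2)³.
With (x - 2) = 1/3: S(7/3) = 278/135.

2.0593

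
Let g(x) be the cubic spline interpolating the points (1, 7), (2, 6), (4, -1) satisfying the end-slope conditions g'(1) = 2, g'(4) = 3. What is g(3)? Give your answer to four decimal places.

Let m_i = g''(x_i). Step sizes h_i = 1, 2; slopes of the chords Δ_i = (y_(i+1) - y_i)/h_i = -1, -7/2.
  1·m_0 + 6·m_1 + 2·m_2 = 6(Δ_1 - Δ_0) = -15
Clamped end conditions give two more equations: 2h_0·m_0 + h_0·m_1 = 6(Δ_0 - g'(1)) = -18 and h_1·m_1 + 2h_1·m_2 = 6(g'(4) - Δ_1) = 39.
Forward elimination and back-substitution give m_0 = -37/6, m_1 = -17/3, m_2 = 151/12.
On [2, 4], g(x) = 6 - 47/12·(x - 2) - 17/6·(x - 2)² + 73/48·(x - 2)³.
With (x - 2) = 1: g(3) = 37/48.

0.7708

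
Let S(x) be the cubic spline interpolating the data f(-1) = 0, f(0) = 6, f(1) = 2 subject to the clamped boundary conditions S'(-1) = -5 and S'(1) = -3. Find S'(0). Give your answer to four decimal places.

Put M_i = S'' at the i-th knot. Here h = (1, 1) and Δ = (6, -4), so the interior equations h_(i-1)·M_(i-1) + 2(h_(i-1)+h_i)·M_i + h_i·M_(i+1) = 6(Δ_i − Δ_(i-1)) read
  1·M_0 + 4·M_1 + 1·M_2 = 6(Δ_1 - Δ_0) = -60
Clamped end conditions give two more equations: 2h_0·M_0 + h_0·M_1 = 6(Δ_0 - S'(-1)) = 66 and h_1·M_1 + 2h_1·M_2 = 6(S'(1) - Δ_1) = 6.
Solving the tridiagonal system: M_0 = 49, M_1 = -32, M_2 = 19.
On [0, 1], S'(x) = b_1 + 2c_1·x + 3d_1·x² with b_1 = Δ_1 - h_1(2M_1 + M_2)/6 = 7/2, c_1 = M_1/2 = -16, d_1 = (M_2 - M_1)/(6h_1) = 17/2. So S'(0) = 7/2.

3.5000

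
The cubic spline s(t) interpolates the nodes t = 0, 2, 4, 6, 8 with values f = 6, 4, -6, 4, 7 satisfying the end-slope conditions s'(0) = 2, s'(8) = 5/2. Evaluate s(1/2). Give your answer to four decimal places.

Let m_i = s''(x_i). Step sizes h_i = 2, 2, 2, 2; slopes of the chords Δ_i = (y_(i+1) - y_i)/h_i = -1, -5, 5, 3/2.
  2·m_0 + 8·m_1 + 2·m_2 = 6(Δ_1 - Δ_0) = -24
  2·m_1 + 8·m_2 + 2·m_3 = 6(Δ_2 - Δ_1) = 60
  2·m_2 + 8·m_3 + 2·m_4 = 6(Δ_3 - Δ_2) = -21
Clamped end conditions give two more equations: 2h_0·m_0 + h_0·m_1 = 6(Δ_0 - s'(0)) = -18 and h_3·m_3 + 2h_3·m_4 = 6(s'(8) - Δ_3) = 6.
Solving: m_0 = -109/56, m_1 = -143/28, m_2 = 83/8, m_3 = -179/28, m_4 = 263/56.
On [0, 2], s(t) = 6 + 2·t - 109/112·t² - 59/224·t³.
With t = 1/2: s(1/2) = 12049/1792.

6.7238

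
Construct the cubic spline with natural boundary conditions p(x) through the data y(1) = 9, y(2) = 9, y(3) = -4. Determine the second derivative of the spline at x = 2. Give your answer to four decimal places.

Write M_i for p''(x_i). With h_i = 1, 1 and divided differences Δ_i = 0, -13, the continuity of p' gives the tridiagonal system
  1·M_0 + 4·M_1 + 1·M_2 = 6(Δ_1 - Δ_0) = -78
Natural end conditions: M_0 = M_2 = 0.
Solving: M_0 = 0, M_1 = -39/2, M_2 = 0.

-19.5000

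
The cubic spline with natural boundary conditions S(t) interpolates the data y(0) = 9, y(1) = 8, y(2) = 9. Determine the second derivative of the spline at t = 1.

Write M_i for S''(x_i). With h_i = 1, 1 and divided differences Δ_i = -1, 1, the continuity of S' gives the tridiagonal system
  1·M_0 + 4·M_1 + 1·M_2 = 6(Δ_1 - Δ_0) = 12
Natural end conditions: M_0 = M_2 = 0.
Hence M_0 = 0, M_1 = 3, M_2 = 0.

3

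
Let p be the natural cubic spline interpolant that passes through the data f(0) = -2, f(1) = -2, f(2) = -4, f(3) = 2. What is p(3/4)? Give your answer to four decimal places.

With σ_i denoting the second derivative at x_i, h_i = 1, 1, 1, and Δ_i = (y_(i+1) − y_i)/h_i = 0, -2, 6:
  1·σ_0 + 4·σ_1 + 1·σ_2 = 6(Δ_1 - Δ_0) = -12
  1·σ_1 + 4·σ_2 + 1·σ_3 = 6(Δ_2 - Δ_1) = 48
Natural end conditions: σ_0 = σ_3 = 0.
Forward elimination and back-substitution give σ_0 = 0, σ_1 = -32/5, σ_2 = 68/5, σ_3 = 0.
On [0, 1], p(t) = -2 + 16/15·t + 0·t² - 16/15·t³.
With t = 3/4: p(3/4) = -33/20.

-1.6500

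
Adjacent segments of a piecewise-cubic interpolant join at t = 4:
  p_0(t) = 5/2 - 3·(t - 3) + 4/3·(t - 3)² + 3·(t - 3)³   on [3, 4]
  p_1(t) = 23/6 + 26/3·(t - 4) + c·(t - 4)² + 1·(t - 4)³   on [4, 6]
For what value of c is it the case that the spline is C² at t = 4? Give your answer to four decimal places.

10.3333

p_0''(t) = 8/3 + 18·(t - 3), so p_0''(4) = 62/3. On the right, p_1''(4) = 2c, so c = 31/3.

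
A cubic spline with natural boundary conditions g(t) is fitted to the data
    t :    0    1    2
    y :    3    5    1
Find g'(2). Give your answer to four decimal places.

-5.5000

With m_i denoting the second derivative at x_i, h_i = 1, 1, and Δ_i = (y_(i+1) − y_i)/h_i = 2, -4:
  1·m_0 + 4·m_1 + 1·m_2 = 6(Δ_1 - Δ_0) = -36
Natural end conditions: m_0 = m_2 = 0.
Hence m_0 = 0, m_1 = -9, m_2 = 0.
On [1, 2], g'(t) = b_1 + 2c_1·(t - 1) + 3d_1·(t - 1)² with b_1 = Δ_1 - h_1(2m_1 + m_2)/6 = -1, c_1 = m_1/2 = -9/2, d_1 = (m_2 - m_1)/(6h_1) = 3/2. So g'(2) = -11/2.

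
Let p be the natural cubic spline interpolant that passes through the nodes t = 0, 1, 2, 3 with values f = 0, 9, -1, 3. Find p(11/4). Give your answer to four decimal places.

0.8281

Put M_i = p'' at the i-th knot. Here h = (1, 1, 1) and Δ = (9, -10, 4), so the interior equations h_(i-1)·M_(i-1) + 2(h_(i-1)+h_i)·M_i + h_i·M_(i+1) = 6(Δ_i − Δ_(i-1)) read
  1·M_0 + 4·M_1 + 1·M_2 = 6(Δ_1 - Δ_0) = -114
  1·M_1 + 4·M_2 + 1·M_3 = 6(Δ_2 - Δ_1) = 84
Natural end conditions: M_0 = M_3 = 0.
Solving: M_0 = 0, M_1 = -36, M_2 = 30, M_3 = 0.
On [2, 3], p(t) = -1 - 6·(t - 2) + 15·(t - 2)² - 5·(t - 2)³.
With (t - 2) = 3/4: p(11/4) = 53/64.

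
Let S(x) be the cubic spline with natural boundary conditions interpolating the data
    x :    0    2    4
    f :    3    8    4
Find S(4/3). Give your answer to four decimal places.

Let σ_i = S''(x_i). Step sizes h_i = 2, 2; slopes of the chords Δ_i = (y_(i+1) - y_i)/h_i = 5/2, -2.
  2·σ_0 + 8·σ_1 + 2·σ_2 = 6(Δ_1 - Δ_0) = -27
Natural end conditions: σ_0 = σ_2 = 0.
Forward elimination and back-substitution give σ_0 = 0, σ_1 = -27/8, σ_2 = 0.
On [0, 2], S(x) = 3 + 29/8·x + 0·x² - 9/32·x³.
With x = 4/3: S(4/3) = 43/6.

7.1667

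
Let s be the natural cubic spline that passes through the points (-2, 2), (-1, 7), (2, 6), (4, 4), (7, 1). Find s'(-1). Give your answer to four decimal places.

Let M_i = s''(x_i). Step sizes h_i = 1, 3, 2, 3; slopes of the chords Δ_i = (y_(i+1) - y_i)/h_i = 5, -1/3, -1, -1.
  1·M_0 + 8·M_1 + 3·M_2 = 6(Δ_1 - Δ_0) = -32
  3·M_1 + 10·M_2 + 2·M_3 = 6(Δ_2 - Δ_1) = -4
  2·M_2 + 10·M_3 + 3·M_4 = 6(Δ_3 - Δ_2) = 0
Natural end conditions: M_0 = M_4 = 0.
Hence M_0 = 0, M_1 = -492/113, M_2 = 320/339, M_3 = -64/339, M_4 = 0.
On [-1, 2], s'(x) = b_1 + 2c_1·(x + 1) + 3d_1·(x + 1)² with b_1 = Δ_1 - h_1(2M_1 + M_2)/6 = 401/113, c_1 = M_1/2 = -246/113, d_1 = (M_2 - M_1)/(6h_1) = 898/3051. So s'(-1) = 401/113.

3.5487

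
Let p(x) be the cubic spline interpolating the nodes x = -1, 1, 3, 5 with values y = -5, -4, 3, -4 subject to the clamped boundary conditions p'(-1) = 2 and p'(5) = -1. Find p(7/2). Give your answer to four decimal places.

Write M_i for p''(x_i). With h_i = 2, 2, 2 and divided differences Δ_i = 1/2, 7/2, -7/2, the continuity of p' gives the tridiagonal system
  2·M_0 + 8·M_1 + 2·M_2 = 6(Δ_1 - Δ_0) = 18
  2·M_1 + 8·M_2 + 2·M_3 = 6(Δ_2 - Δ_1) = -42
Clamped end conditions give two more equations: 2h_0·M_0 + h_0·M_1 = 6(Δ_0 - p'(-1)) = -9 and h_2·M_2 + 2h_2·M_3 = 6(p'(5) - Δ_2) = 15.
Forward elimination and back-substitution give M_0 = -51/10, M_1 = 57/10, M_2 = -87/10, M_3 = 81/10.
On [3, 5], p(x) = 3 - 2/5·(x - 3) - 87/20·(x - 3)² + 7/5·(x - 3)³.
With (x - 3) = 1/2: p(7/2) = 151/80.

1.8875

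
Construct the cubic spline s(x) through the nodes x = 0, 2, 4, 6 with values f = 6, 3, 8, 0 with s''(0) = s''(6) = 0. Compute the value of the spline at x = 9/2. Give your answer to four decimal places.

Write m_i for s''(x_i). With h_i = 2, 2, 2 and divided differences Δ_i = -3/2, 5/2, -4, the continuity of s' gives the tridiagonal system
  2·m_0 + 8·m_1 + 2·m_2 = 6(Δ_1 - Δ_0) = 24
  2·m_1 + 8·m_2 + 2·m_3 = 6(Δ_2 - Δ_1) = -39
Natural end conditions: m_0 = m_3 = 0.
Solving: m_0 = 0, m_1 = 9/2, m_2 = -6, m_3 = 0.
On [4, 6], s(x) = 8 + 0·(x - 4) - 3·(x - 4)² + 1/2·(x - 4)³.
With (x - 4) = 1/2: s(9/2) = 117/16.

7.3125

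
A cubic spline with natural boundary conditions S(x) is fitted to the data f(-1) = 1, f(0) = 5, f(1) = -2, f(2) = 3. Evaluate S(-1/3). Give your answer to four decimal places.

Write m_i for S''(x_i). With h_i = 1, 1, 1 and divided differences Δ_i = 4, -7, 5, the continuity of S' gives the tridiagonal system
  1·m_0 + 4·m_1 + 1·m_2 = 6(Δ_1 - Δ_0) = -66
  1·m_1 + 4·m_2 + 1·m_3 = 6(Δ_2 - Δ_1) = 72
Natural end conditions: m_0 = m_3 = 0.
Solving the tridiagonal system: m_0 = 0, m_1 = -112/5, m_2 = 118/5, m_3 = 0.
On [-1, 0], S(x) = 1 + 116/15·(x + 1) + 0·(x + 1)² - 56/15·(x + 1)³.
With (x + 1) = 2/3: S(-1/3) = 409/81.

5.0494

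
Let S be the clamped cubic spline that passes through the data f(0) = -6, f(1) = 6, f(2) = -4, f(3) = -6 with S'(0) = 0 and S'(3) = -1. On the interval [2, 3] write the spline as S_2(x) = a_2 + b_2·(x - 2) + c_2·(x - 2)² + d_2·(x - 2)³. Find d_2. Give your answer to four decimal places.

-6.7333

Write M_i for S''(x_i). With h_i = 1, 1, 1 and divided differences Δ_i = 12, -10, -2, the continuity of S' gives the tridiagonal system
  1·M_0 + 4·M_1 + 1·M_2 = 6(Δ_1 - Δ_0) = -132
  1·M_1 + 4·M_2 + 1·M_3 = 6(Δ_2 - Δ_1) = 48
Clamped end conditions give two more equations: 2h_0·M_0 + h_0·M_1 = 6(Δ_0 - S'(0)) = 72 and h_2·M_2 + 2h_2·M_3 = 6(S'(3) - Δ_2) = 6.
Solving the tridiagonal system: M_0 = 962/15, M_1 = -844/15, M_2 = 434/15, M_3 = -172/15.
On [2, 3], with S_2(x) = a_2 + b_2·(x - 2) + c_2·(x - 2)² + d_2·(x - 2)³: c_2 = M_2/2 = 217/15, d_2 = (M_3 - M_2)/(6h_2) = -101/15, b_2 = Δ_2 - h_2(2M_2 + M_3)/6 = -146/15.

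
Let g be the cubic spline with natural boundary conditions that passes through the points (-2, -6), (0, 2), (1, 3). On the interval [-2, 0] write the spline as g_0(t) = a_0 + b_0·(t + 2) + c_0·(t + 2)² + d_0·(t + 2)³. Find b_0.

Put M_i = g'' at the i-th knot. Here h = (2, 1) and Δ = (4, 1), so the interior equations h_(i-1)·M_(i-1) + 2(h_(i-1)+h_i)·M_i + h_i·M_(i+1) = 6(Δ_i − Δ_(i-1)) read
  2·M_0 + 6·M_1 + 1·M_2 = 6(Δ_1 - Δ_0) = -18
Natural end conditions: M_0 = M_2 = 0.
Solving: M_0 = 0, M_1 = -3, M_2 = 0.
On [-2, 0], with g_0(t) = a_0 + b_0·(t + 2) + c_0·(t + 2)² + d_0·(t + 2)³: c_0 = M_0/2 = 0, d_0 = (M_1 - M_0)/(6h_0) = -1/4, b_0 = Δ_0 - h_0(2M_0 + M_1)/6 = 5.

5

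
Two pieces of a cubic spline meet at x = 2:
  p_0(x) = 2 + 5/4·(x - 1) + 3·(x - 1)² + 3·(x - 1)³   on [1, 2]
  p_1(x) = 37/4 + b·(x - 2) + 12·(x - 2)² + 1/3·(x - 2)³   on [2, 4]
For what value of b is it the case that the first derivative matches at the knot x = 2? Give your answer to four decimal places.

p_0'(x) = 5/4 + 6·(x - 1) + 9·(x - 1)², so p_0'(2) = 65/4. On the right, p_1'(2) = b, so b = 65/4.

16.2500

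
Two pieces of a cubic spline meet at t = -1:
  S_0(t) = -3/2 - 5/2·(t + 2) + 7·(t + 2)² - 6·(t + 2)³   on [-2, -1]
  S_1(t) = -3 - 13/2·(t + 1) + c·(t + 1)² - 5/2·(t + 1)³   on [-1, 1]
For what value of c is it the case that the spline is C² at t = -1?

S_0''(t) = 14 - 36·(t + 2), so S_0''(-1) = -22. On the right, S_1''(-1) = 2c, so c = -11.

-11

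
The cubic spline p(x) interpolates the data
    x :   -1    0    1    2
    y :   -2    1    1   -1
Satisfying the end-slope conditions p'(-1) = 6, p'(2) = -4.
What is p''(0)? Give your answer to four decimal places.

-2.2667

Let M_i = p''(x_i). Step sizes h_i = 1, 1, 1; slopes of the chords Δ_i = (y_(i+1) - y_i)/h_i = 3, 0, -2.
  1·M_0 + 4·M_1 + 1·M_2 = 6(Δ_1 - Δ_0) = -18
  1·M_1 + 4·M_2 + 1·M_3 = 6(Δ_2 - Δ_1) = -12
Clamped end conditions give two more equations: 2h_0·M_0 + h_0·M_1 = 6(Δ_0 - p'(-1)) = -18 and h_2·M_2 + 2h_2·M_3 = 6(p'(2) - Δ_2) = -12.
Hence M_0 = -118/15, M_1 = -34/15, M_2 = -16/15, M_3 = -82/15.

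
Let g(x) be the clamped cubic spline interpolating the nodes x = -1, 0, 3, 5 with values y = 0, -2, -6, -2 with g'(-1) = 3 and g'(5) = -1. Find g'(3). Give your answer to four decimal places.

2.1282

Write σ_i for g''(x_i). With h_i = 1, 3, 2 and divided differences Δ_i = -2, -4/3, 2, the continuity of g' gives the tridiagonal system
  1·σ_0 + 8·σ_1 + 3·σ_2 = 6(Δ_1 - Δ_0) = 4
  3·σ_1 + 10·σ_2 + 2·σ_3 = 6(Δ_2 - Δ_1) = 20
Clamped end conditions give two more equations: 2h_0·σ_0 + h_0·σ_1 = 6(Δ_0 - g'(-1)) = -30 and h_2·σ_2 + 2h_2·σ_3 = 6(g'(5) - Δ_2) = -18.
Forward elimination and back-substitution give σ_0 = -613/39, σ_1 = 56/39, σ_2 = 107/39, σ_3 = -229/39.
On [3, 5], g'(x) = b_2 + 2c_2·(x - 3) + 3d_2·(x - 3)² with b_2 = Δ_2 - h_2(2σ_2 + σ_3)/6 = 83/39, c_2 = σ_2/2 = 107/78, d_2 = (σ_3 - σ_2)/(6h_2) = -28/39. So g'(3) = 83/39.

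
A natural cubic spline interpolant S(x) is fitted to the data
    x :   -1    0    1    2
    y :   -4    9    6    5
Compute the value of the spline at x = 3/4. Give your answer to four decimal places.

7.2563

Put M_i = S'' at the i-th knot. Here h = (1, 1, 1) and Δ = (13, -3, -1), so the interior equations h_(i-1)·M_(i-1) + 2(h_(i-1)+h_i)·M_i + h_i·M_(i+1) = 6(Δ_i − Δ_(i-1)) read
  1·M_0 + 4·M_1 + 1·M_2 = 6(Δ_1 - Δ_0) = -96
  1·M_1 + 4·M_2 + 1·M_3 = 6(Δ_2 - Δ_1) = 12
Natural end conditions: M_0 = M_3 = 0.
Solving: M_0 = 0, M_1 = -132/5, M_2 = 48/5, M_3 = 0.
On [0, 1], S(x) = 9 + 21/5·x - 66/5·x² + 6·x³.
With x = 3/4: S(3/4) = 1161/160.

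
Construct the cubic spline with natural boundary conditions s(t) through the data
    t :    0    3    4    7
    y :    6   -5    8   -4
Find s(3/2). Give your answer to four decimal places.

-7.5536

Write M_i for s''(x_i). With h_i = 3, 1, 3 and divided differences Δ_i = -11/3, 13, -4, the continuity of s' gives the tridiagonal system
  3·M_0 + 8·M_1 + 1·M_2 = 6(Δ_1 - Δ_0) = 100
  1·M_1 + 8·M_2 + 3·M_3 = 6(Δ_2 - Δ_1) = -102
Natural end conditions: M_0 = M_3 = 0.
Forward elimination and back-substitution give M_0 = 0, M_1 = 902/63, M_2 = -916/63, M_3 = 0.
On [0, 3], s(t) = 6 - 682/63·t + 0·t² + 451/567·t³.
With t = 3/2: s(3/2) = -423/56.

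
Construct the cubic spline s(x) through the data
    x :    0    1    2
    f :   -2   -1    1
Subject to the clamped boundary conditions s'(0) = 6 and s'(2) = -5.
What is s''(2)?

Write M_i for s''(x_i). With h_i = 1, 1 and divided differences Δ_i = 1, 2, the continuity of s' gives the tridiagonal system
  1·M_0 + 4·M_1 + 1·M_2 = 6(Δ_1 - Δ_0) = 6
Clamped end conditions give two more equations: 2h_0·M_0 + h_0·M_1 = 6(Δ_0 - s'(0)) = -30 and h_1·M_1 + 2h_1·M_2 = 6(s'(2) - Δ_1) = -42.
Hence M_0 = -22, M_1 = 14, M_2 = -28.

-28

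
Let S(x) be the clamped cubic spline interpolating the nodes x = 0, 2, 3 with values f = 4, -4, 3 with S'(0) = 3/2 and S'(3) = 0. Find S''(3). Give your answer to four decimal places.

-32.5000

With M_i denoting the second derivative at x_i, h_i = 2, 1, and Δ_i = (y_(i+1) − y_i)/h_i = -4, 7:
  2·M_0 + 6·M_1 + 1·M_2 = 6(Δ_1 - Δ_0) = 66
Clamped end conditions give two more equations: 2h_0·M_0 + h_0·M_1 = 6(Δ_0 - S'(0)) = -33 and h_1·M_1 + 2h_1·M_2 = 6(S'(3) - Δ_1) = -42.
Forward elimination and back-substitution give M_0 = -79/4, M_1 = 23, M_2 = -65/2.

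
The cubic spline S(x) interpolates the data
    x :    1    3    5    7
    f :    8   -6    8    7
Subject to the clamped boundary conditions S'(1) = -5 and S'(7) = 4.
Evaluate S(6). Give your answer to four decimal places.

7.4500

Write M_i for S''(x_i). With h_i = 2, 2, 2 and divided differences Δ_i = -7, 7, -1/2, the continuity of S' gives the tridiagonal system
  2·M_0 + 8·M_1 + 2·M_2 = 6(Δ_1 - Δ_0) = 84
  2·M_1 + 8·M_2 + 2·M_3 = 6(Δ_2 - Δ_1) = -45
Clamped end conditions give two more equations: 2h_0·M_0 + h_0·M_1 = 6(Δ_0 - S'(1)) = -12 and h_2·M_2 + 2h_2·M_3 = 6(S'(7) - Δ_2) = 27.
Solving: M_0 = -113/10, M_1 = 83/5, M_2 = -131/10, M_3 = 133/10.
On [5, 7], S(x) = 8 + 19/5·(x - 5) - 131/20·(x - 5)² + 11/5·(x - 5)³.
With (x - 5) = 1: S(6) = 149/20.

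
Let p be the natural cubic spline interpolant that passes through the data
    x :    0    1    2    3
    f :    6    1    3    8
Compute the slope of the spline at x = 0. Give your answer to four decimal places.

-6.6667

With M_i denoting the second derivative at x_i, h_i = 1, 1, 1, and Δ_i = (y_(i+1) − y_i)/h_i = -5, 2, 5:
  1·M_0 + 4·M_1 + 1·M_2 = 6(Δ_1 - Δ_0) = 42
  1·M_1 + 4·M_2 + 1·M_3 = 6(Δ_2 - Δ_1) = 18
Natural end conditions: M_0 = M_3 = 0.
Solving: M_0 = 0, M_1 = 10, M_2 = 2, M_3 = 0.
On [0, 1], p'(x) = b_0 + 2c_0·x + 3d_0·x² with b_0 = Δ_0 - h_0(2M_0 + M_1)/6 = -20/3, c_0 = M_0/2 = 0, d_0 = (M_1 - M_0)/(6h_0) = 5/3. So p'(0) = -20/3.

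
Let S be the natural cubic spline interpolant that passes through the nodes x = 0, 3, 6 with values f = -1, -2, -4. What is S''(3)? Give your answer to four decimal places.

-0.1667

Write M_i for S''(x_i). With h_i = 3, 3 and divided differences Δ_i = -1/3, -2/3, the continuity of S' gives the tridiagonal system
  3·M_0 + 12·M_1 + 3·M_2 = 6(Δ_1 - Δ_0) = -2
Natural end conditions: M_0 = M_2 = 0.
Solving the tridiagonal system: M_0 = 0, M_1 = -1/6, M_2 = 0.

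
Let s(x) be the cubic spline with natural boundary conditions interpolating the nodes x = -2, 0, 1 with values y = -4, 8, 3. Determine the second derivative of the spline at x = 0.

-11

With σ_i denoting the second derivative at x_i, h_i = 2, 1, and Δ_i = (y_(i+1) − y_i)/h_i = 6, -5:
  2·σ_0 + 6·σ_1 + 1·σ_2 = 6(Δ_1 - Δ_0) = -66
Natural end conditions: σ_0 = σ_2 = 0.
Hence σ_0 = 0, σ_1 = -11, σ_2 = 0.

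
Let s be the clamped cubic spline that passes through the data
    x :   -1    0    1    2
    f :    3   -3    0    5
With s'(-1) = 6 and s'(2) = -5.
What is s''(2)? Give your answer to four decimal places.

Let M_i = s''(x_i). Step sizes h_i = 1, 1, 1; slopes of the chords Δ_i = (y_(i+1) - y_i)/h_i = -6, 3, 5.
  1·M_0 + 4·M_1 + 1·M_2 = 6(Δ_1 - Δ_0) = 54
  1·M_1 + 4·M_2 + 1·M_3 = 6(Δ_2 - Δ_1) = 12
Clamped end conditions give two more equations: 2h_0·M_0 + h_0·M_1 = 6(Δ_0 - s'(-1)) = -72 and h_2·M_2 + 2h_2·M_3 = 6(s'(2) - Δ_2) = -60.
Solving: M_0 = -722/15, M_1 = 364/15, M_2 = 76/15, M_3 = -488/15.

-32.5333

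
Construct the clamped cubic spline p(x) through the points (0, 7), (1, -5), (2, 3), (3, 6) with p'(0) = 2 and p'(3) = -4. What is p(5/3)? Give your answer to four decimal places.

Let m_i = p''(x_i). Step sizes h_i = 1, 1, 1; slopes of the chords Δ_i = (y_(i+1) - y_i)/h_i = -12, 8, 3.
  1·m_0 + 4·m_1 + 1·m_2 = 6(Δ_1 - Δ_0) = 120
  1·m_1 + 4·m_2 + 1·m_3 = 6(Δ_2 - Δ_1) = -30
Clamped end conditions give two more equations: 2h_0·m_0 + h_0·m_1 = 6(Δ_0 - p'(0)) = -84 and h_2·m_2 + 2h_2·m_3 = 6(p'(3) - Δ_2) = -42.
Solving: m_0 = -338/5, m_1 = 256/5, m_2 = -86/5, m_3 = -62/5.
On [1, 2], p(x) = -5 - 31/5·(x - 1) + 128/5·(x - 1)² - 57/5·(x - 1)³.
With (x - 1) = 2/3: p(5/3) = -17/15.

-1.1333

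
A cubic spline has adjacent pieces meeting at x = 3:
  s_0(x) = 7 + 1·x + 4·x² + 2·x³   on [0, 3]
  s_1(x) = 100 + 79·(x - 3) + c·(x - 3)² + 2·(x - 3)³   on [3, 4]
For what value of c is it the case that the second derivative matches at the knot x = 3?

s_0''(x) = 8 + 12·x, so s_0''(3) = 44. On the right, s_1''(3) = 2c, so c = 22.

22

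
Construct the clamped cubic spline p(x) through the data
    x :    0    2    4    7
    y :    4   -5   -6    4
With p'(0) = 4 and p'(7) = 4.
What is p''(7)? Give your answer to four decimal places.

Put M_i = p'' at the i-th knot. Here h = (2, 2, 3) and Δ = (-9/2, -1/2, 10/3), so the interior equations h_(i-1)·M_(i-1) + 2(h_(i-1)+h_i)·M_i + h_i·M_(i+1) = 6(Δ_i − Δ_(i-1)) read
  2·M_0 + 8·M_1 + 2·M_2 = 6(Δ_1 - Δ_0) = 24
  2·M_1 + 10·M_2 + 3·M_3 = 6(Δ_2 - Δ_1) = 23
Clamped end conditions give two more equations: 2h_0·M_0 + h_0·M_1 = 6(Δ_0 - p'(0)) = -51 and h_2·M_2 + 2h_2·M_3 = 6(p'(7) - Δ_2) = 4.
Hence M_0 = -598/37, M_1 = 505/74, M_2 = 32/37, M_3 = 26/111.

0.2342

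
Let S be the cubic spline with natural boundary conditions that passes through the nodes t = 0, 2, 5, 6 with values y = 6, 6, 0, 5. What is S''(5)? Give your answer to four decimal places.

6.4225

Put M_i = S'' at the i-th knot. Here h = (2, 3, 1) and Δ = (0, -2, 5), so the interior equations h_(i-1)·M_(i-1) + 2(h_(i-1)+h_i)·M_i + h_i·M_(i+1) = 6(Δ_i − Δ_(i-1)) read
  2·M_0 + 10·M_1 + 3·M_2 = 6(Δ_1 - Δ_0) = -12
  3·M_1 + 8·M_2 + 1·M_3 = 6(Δ_2 - Δ_1) = 42
Natural end conditions: M_0 = M_3 = 0.
Hence M_0 = 0, M_1 = -222/71, M_2 = 456/71, M_3 = 0.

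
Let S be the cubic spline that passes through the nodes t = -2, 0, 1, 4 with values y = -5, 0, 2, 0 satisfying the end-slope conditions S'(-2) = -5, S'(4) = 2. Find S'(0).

Write m_i for S''(x_i). With h_i = 2, 1, 3 and divided differences Δ_i = 5/2, 2, -2/3, the continuity of S' gives the tridiagonal system
  2·m_0 + 6·m_1 + 1·m_2 = 6(Δ_1 - Δ_0) = -3
  1·m_1 + 8·m_2 + 3·m_3 = 6(Δ_2 - Δ_1) = -16
Clamped end conditions give two more equations: 2h_0·m_0 + h_0·m_1 = 6(Δ_0 - S'(-2)) = 45 and h_2·m_2 + 2h_2·m_3 = 6(S'(4) - Δ_2) = 16.
Solving: m_0 = 27/2, m_1 = -9/2, m_2 = -3, m_3 = 25/6.
On [0, 1], S'(t) = b_1 + 2c_1·t + 3d_1·t² with b_1 = Δ_1 - h_1(2m_1 + m_2)/6 = 4, c_1 = m_1/2 = -9/4, d_1 = (m_2 - m_1)/(6h_1) = 1/4. So S'(0) = 4.

4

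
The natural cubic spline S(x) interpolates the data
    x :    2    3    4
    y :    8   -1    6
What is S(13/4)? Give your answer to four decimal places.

-0.5625

Let m_i = S''(x_i). Step sizes h_i = 1, 1; slopes of the chords Δ_i = (y_(i+1) - y_i)/h_i = -9, 7.
  1·m_0 + 4·m_1 + 1·m_2 = 6(Δ_1 - Δ_0) = 96
Natural end conditions: m_0 = m_2 = 0.
Solving: m_0 = 0, m_1 = 24, m_2 = 0.
On [3, 4], S(x) = -1 - 1·(x - 3) + 12·(x - 3)² - 4·(x - 3)³.
With (x - 3) = 1/4: S(13/4) = -9/16.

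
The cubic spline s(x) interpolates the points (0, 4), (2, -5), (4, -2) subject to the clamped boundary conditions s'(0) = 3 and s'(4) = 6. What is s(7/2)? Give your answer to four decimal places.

-4.5781

With m_i denoting the second derivative at x_i, h_i = 2, 2, and Δ_i = (y_(i+1) − y_i)/h_i = -9/2, 3/2:
  2·m_0 + 8·m_1 + 2·m_2 = 6(Δ_1 - Δ_0) = 36
Clamped end conditions give two more equations: 2h_0·m_0 + h_0·m_1 = 6(Δ_0 - s'(0)) = -45 and h_1·m_1 + 2h_1·m_2 = 6(s'(4) - Δ_1) = 27.
Solving the tridiagonal system: m_0 = -15, m_1 = 15/2, m_2 = 3.
On [2, 4], s(x) = -5 - 9/2·(x - 2) + 15/4·(x - 2)² - 3/8·(x - 2)³.
With (x - 2) = 3/2: s(7/2) = -293/64.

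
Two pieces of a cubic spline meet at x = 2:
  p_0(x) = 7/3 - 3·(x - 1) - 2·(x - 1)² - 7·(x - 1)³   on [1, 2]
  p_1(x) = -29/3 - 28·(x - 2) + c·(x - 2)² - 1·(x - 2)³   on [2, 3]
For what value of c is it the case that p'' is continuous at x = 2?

p_0''(x) = -4 - 42·(x - 1), so p_0''(2) = -46. On the right, p_1''(2) = 2c, so c = -23.

-23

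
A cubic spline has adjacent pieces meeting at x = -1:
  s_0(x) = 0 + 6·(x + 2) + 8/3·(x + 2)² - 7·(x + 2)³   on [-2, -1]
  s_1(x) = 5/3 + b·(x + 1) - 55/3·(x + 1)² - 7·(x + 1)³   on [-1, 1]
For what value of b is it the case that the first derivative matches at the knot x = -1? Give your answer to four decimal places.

-9.6667

s_0'(x) = 6 + 16/3·(x + 2) - 21·(x + 2)², so s_0'(-1) = -29/3. On the right, s_1'(-1) = b, so b = -29/3.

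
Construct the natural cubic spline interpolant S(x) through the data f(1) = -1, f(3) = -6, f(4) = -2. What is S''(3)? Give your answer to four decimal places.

6.5000

Put M_i = S'' at the i-th knot. Here h = (2, 1) and Δ = (-5/2, 4), so the interior equations h_(i-1)·M_(i-1) + 2(h_(i-1)+h_i)·M_i + h_i·M_(i+1) = 6(Δ_i − Δ_(i-1)) read
  2·M_0 + 6·M_1 + 1·M_2 = 6(Δ_1 - Δ_0) = 39
Natural end conditions: M_0 = M_2 = 0.
Solving the tridiagonal system: M_0 = 0, M_1 = 13/2, M_2 = 0.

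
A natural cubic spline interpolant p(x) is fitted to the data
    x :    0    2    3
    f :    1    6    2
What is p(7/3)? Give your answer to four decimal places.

5.0679

Write M_i for p''(x_i). With h_i = 2, 1 and divided differences Δ_i = 5/2, -4, the continuity of p' gives the tridiagonal system
  2·M_0 + 6·M_1 + 1·M_2 = 6(Δ_1 - Δ_0) = -39
Natural end conditions: M_0 = M_2 = 0.
Solving: M_0 = 0, M_1 = -13/2, M_2 = 0.
On [2, 3], p(x) = 6 - 11/6·(x - 2) - 13/4·(x - 2)² + 13/12·(x - 2)³.
With (x - 2) = 1/3: p(7/3) = 821/162.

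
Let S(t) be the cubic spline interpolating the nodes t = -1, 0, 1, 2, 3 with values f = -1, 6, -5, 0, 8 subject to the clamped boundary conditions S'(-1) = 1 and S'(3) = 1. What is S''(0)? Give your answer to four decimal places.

With σ_i denoting the second derivative at x_i, h_i = 1, 1, 1, 1, and Δ_i = (y_(i+1) − y_i)/h_i = 7, -11, 5, 8:
  1·σ_0 + 4·σ_1 + 1·σ_2 = 6(Δ_1 - Δ_0) = -108
  1·σ_1 + 4·σ_2 + 1·σ_3 = 6(Δ_2 - Δ_1) = 96
  1·σ_2 + 4·σ_3 + 1·σ_4 = 6(Δ_3 - Δ_2) = 18
Clamped end conditions give two more equations: 2h_0·σ_0 + h_0·σ_1 = 6(Δ_0 - S'(-1)) = 36 and h_3·σ_3 + 2h_3·σ_4 = 6(S'(3) - Δ_3) = -42.
Forward elimination and back-substitution give σ_0 = 1149/28, σ_1 = -645/14, σ_2 = 141/4, σ_3 = 15/14, σ_4 = -603/28.

-46.0714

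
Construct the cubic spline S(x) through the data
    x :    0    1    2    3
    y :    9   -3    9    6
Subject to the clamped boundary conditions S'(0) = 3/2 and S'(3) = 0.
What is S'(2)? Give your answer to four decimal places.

7.3000

Put m_i = S'' at the i-th knot. Here h = (1, 1, 1) and Δ = (-12, 12, -3), so the interior equations h_(i-1)·m_(i-1) + 2(h_(i-1)+h_i)·m_i + h_i·m_(i+1) = 6(Δ_i − Δ_(i-1)) read
  1·m_0 + 4·m_1 + 1·m_2 = 6(Δ_1 - Δ_0) = 144
  1·m_1 + 4·m_2 + 1·m_3 = 6(Δ_2 - Δ_1) = -90
Clamped end conditions give two more equations: 2h_0·m_0 + h_0·m_1 = 6(Δ_0 - S'(0)) = -81 and h_2·m_2 + 2h_2·m_3 = 6(S'(3) - Δ_2) = 18.
Solving the tridiagonal system: m_0 = -368/5, m_1 = 331/5, m_2 = -236/5, m_3 = 163/5.
On [2, 3], S'(x) = b_2 + 2c_2·(x - 2) + 3d_2·(x - 2)² with b_2 = Δ_2 - h_2(2m_2 + m_3)/6 = 73/10, c_2 = m_2/2 = -118/5, d_2 = (m_3 - m_2)/(6h_2) = 133/10. So S'(2) = 73/10.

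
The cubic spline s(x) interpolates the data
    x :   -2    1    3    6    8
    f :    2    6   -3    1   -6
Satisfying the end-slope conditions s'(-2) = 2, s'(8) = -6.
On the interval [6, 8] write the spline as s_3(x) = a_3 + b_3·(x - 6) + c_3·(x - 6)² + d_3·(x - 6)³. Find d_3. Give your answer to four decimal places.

0.2300

Write m_i for s''(x_i). With h_i = 3, 2, 3, 2 and divided differences Δ_i = 4/3, -9/2, 4/3, -7/2, the continuity of s' gives the tridiagonal system
  3·m_0 + 10·m_1 + 2·m_2 = 6(Δ_1 - Δ_0) = -35
  2·m_1 + 10·m_2 + 3·m_3 = 6(Δ_2 - Δ_1) = 35
  3·m_2 + 10·m_3 + 2·m_4 = 6(Δ_3 - Δ_2) = -29
Clamped end conditions give two more equations: 2h_0·m_0 + h_0·m_1 = 6(Δ_0 - s'(-2)) = -4 and h_3·m_3 + 2h_3·m_4 = 6(s'(8) - Δ_3) = -15.
Hence m_0 = 854/435, m_1 = -2288/435, m_2 = 5093/870, m_3 = -1888/435, m_4 = -2749/1740.
On [6, 8], with s_3(x) = a_3 + b_3·(x - 6) + c_3·(x - 6)² + d_3·(x - 6)³: c_3 = m_3/2 = -944/435, d_3 = (m_4 - m_3)/(6h_3) = 1601/6960, b_3 = Δ_3 - h_3(2m_3 + m_4)/6 = -139/1740.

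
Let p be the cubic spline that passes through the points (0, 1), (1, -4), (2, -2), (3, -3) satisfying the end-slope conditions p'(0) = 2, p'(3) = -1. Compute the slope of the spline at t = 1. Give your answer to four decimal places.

-3.2000

Write σ_i for p''(x_i). With h_i = 1, 1, 1 and divided differences Δ_i = -5, 2, -1, the continuity of p' gives the tridiagonal system
  1·σ_0 + 4·σ_1 + 1·σ_2 = 6(Δ_1 - Δ_0) = 42
  1·σ_1 + 4·σ_2 + 1·σ_3 = 6(Δ_2 - Δ_1) = -18
Clamped end conditions give two more equations: 2h_0·σ_0 + h_0·σ_1 = 6(Δ_0 - p'(0)) = -42 and h_2·σ_2 + 2h_2·σ_3 = 6(p'(3) - Δ_2) = 0.
Hence σ_0 = -158/5, σ_1 = 106/5, σ_2 = -56/5, σ_3 = 28/5.
On [1, 2], p'(t) = b_1 + 2c_1·(t - 1) + 3d_1·(t - 1)² with b_1 = Δ_1 - h_1(2σ_1 + σ_2)/6 = -16/5, c_1 = σ_1/2 = 53/5, d_1 = (σ_2 - σ_1)/(6h_1) = -27/5. So p'(1) = -16/5.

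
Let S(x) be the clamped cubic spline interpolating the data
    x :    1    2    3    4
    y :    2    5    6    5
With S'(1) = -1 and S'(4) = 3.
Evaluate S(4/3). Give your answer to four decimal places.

Put m_i = S'' at the i-th knot. Here h = (1, 1, 1) and Δ = (3, 1, -1), so the interior equations h_(i-1)·m_(i-1) + 2(h_(i-1)+h_i)·m_i + h_i·m_(i+1) = 6(Δ_i − Δ_(i-1)) read
  1·m_0 + 4·m_1 + 1·m_2 = 6(Δ_1 - Δ_0) = -12
  1·m_1 + 4·m_2 + 1·m_3 = 6(Δ_2 - Δ_1) = -12
Clamped end conditions give two more equations: 2h_0·m_0 + h_0·m_1 = 6(Δ_0 - S'(1)) = 24 and h_2·m_2 + 2h_2·m_3 = 6(S'(4) - Δ_2) = 24.
Hence m_0 = 44/3, m_1 = -16/3, m_2 = -16/3, m_3 = 44/3.
On [1, 2], S(x) = 2 - 1·(x - 1) + 22/3·(x - 1)² - 10/3·(x - 1)³.
With (x - 1) = 1/3: S(4/3) = 191/81.

2.3580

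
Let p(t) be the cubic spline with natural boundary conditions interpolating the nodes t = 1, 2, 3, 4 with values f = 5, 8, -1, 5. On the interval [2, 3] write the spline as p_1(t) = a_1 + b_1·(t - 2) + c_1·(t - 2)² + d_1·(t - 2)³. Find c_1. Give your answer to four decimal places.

-12.6000

With M_i denoting the second derivative at x_i, h_i = 1, 1, 1, and Δ_i = (y_(i+1) − y_i)/h_i = 3, -9, 6:
  1·M_0 + 4·M_1 + 1·M_2 = 6(Δ_1 - Δ_0) = -72
  1·M_1 + 4·M_2 + 1·M_3 = 6(Δ_2 - Δ_1) = 90
Natural end conditions: M_0 = M_3 = 0.
Solving: M_0 = 0, M_1 = -126/5, M_2 = 144/5, M_3 = 0.
On [2, 3], with p_1(t) = a_1 + b_1·(t - 2) + c_1·(t - 2)² + d_1·(t - 2)³: c_1 = M_1/2 = -63/5, d_1 = (M_2 - M_1)/(6h_1) = 9, b_1 = Δ_1 - h_1(2M_1 + M_2)/6 = -27/5.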